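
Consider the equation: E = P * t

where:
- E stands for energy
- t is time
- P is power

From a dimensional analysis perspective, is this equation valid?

Yes

E (energy) has dimensions [L^2 M T^-2].
t (time) has dimensions [T].
P (power) has dimensions [L^2 M T^-3].

Left side: [L^2 M T^-2]
Right side: [L^2 M T^-2]

Both sides have the same dimensions, so the equation is dimensionally consistent.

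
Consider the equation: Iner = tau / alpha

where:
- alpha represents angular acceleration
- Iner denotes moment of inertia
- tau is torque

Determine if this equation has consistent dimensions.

Yes

alpha (angular acceleration) has dimensions [T^-2].
Iner (moment of inertia) has dimensions [L^2 M].
tau (torque) has dimensions [L^2 M T^-2].

Left side: [L^2 M]
Right side: [L^2 M]

Both sides have the same dimensions, so the equation is dimensionally consistent.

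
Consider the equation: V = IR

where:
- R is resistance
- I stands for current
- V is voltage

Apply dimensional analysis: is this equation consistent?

Yes

R (resistance) has dimensions [I^-2 L^2 M T^-3].
I (current) has dimensions [I].
V (voltage) has dimensions [I^-1 L^2 M T^-3].

Left side: [I^-1 L^2 M T^-3]
Right side: [I^-1 L^2 M T^-3]

Both sides have the same dimensions, so the equation is dimensionally consistent.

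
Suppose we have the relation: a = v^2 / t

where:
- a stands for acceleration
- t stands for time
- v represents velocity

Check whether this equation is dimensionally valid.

No

a (acceleration) has dimensions [L T^-2].
t (time) has dimensions [T].
v (velocity) has dimensions [L T^-1].

Left side: [L T^-2]
Right side: [L^2 T^-3]

The two sides have different dimensions, so the equation is NOT dimensionally consistent.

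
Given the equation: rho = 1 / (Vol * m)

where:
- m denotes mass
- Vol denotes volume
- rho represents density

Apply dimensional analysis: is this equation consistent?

No

m (mass) has dimensions [M].
Vol (volume) has dimensions [L^3].
rho (density) has dimensions [L^-3 M].

Left side: [L^-3 M]
Right side: [L^-3 M^-1]

The two sides have different dimensions, so the equation is NOT dimensionally consistent.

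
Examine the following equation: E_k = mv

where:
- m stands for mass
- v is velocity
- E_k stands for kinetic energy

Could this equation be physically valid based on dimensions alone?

No

m (mass) has dimensions [M].
v (velocity) has dimensions [L T^-1].
E_k (kinetic energy) has dimensions [L^2 M T^-2].

Left side: [L^2 M T^-2]
Right side: [L M T^-1]

The two sides have different dimensions, so the equation is NOT dimensionally consistent.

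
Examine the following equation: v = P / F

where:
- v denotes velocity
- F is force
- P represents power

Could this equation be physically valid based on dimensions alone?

Yes

v (velocity) has dimensions [L T^-1].
F (force) has dimensions [L M T^-2].
P (power) has dimensions [L^2 M T^-3].

Left side: [L T^-1]
Right side: [L T^-1]

Both sides have the same dimensions, so the equation is dimensionally consistent.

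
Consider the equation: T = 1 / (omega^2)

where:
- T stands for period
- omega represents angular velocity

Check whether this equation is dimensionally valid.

No

T (period) has dimensions [T].
omega (angular velocity) has dimensions [T^-1].

Left side: [T]
Right side: [T^2]

The two sides have different dimensions, so the equation is NOT dimensionally consistent.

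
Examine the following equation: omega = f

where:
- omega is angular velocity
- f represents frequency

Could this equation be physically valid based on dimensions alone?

Yes

omega (angular velocity) has dimensions [T^-1].
f (frequency) has dimensions [T^-1].

Left side: [T^-1]
Right side: [T^-1]

Both sides have the same dimensions, so the equation is dimensionally consistent.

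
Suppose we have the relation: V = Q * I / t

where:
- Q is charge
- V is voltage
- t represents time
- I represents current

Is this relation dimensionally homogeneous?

No

Q (charge) has dimensions [I T].
V (voltage) has dimensions [I^-1 L^2 M T^-3].
t (time) has dimensions [T].
I (current) has dimensions [I].

Left side: [I^-1 L^2 M T^-3]
Right side: [I^2]

The two sides have different dimensions, so the equation is NOT dimensionally consistent.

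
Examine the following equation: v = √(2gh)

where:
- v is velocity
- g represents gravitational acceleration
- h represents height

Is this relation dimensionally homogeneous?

Yes

v (velocity) has dimensions [L T^-1].
g (gravitational acceleration) has dimensions [L T^-2].
h (height) has dimensions [L].

Left side: [L T^-1]
Right side: [L T^-1]

Both sides have the same dimensions, so the equation is dimensionally consistent.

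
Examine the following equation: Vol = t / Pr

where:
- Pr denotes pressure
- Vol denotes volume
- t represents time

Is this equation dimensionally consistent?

No

Pr (pressure) has dimensions [L^-1 M T^-2].
Vol (volume) has dimensions [L^3].
t (time) has dimensions [T].

Left side: [L^3]
Right side: [L M^-1 T^3]

The two sides have different dimensions, so the equation is NOT dimensionally consistent.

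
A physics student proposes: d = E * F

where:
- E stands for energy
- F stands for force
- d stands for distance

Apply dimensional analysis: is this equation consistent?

No

E (energy) has dimensions [L^2 M T^-2].
F (force) has dimensions [L M T^-2].
d (distance) has dimensions [L].

Left side: [L]
Right side: [L^3 M^2 T^-4]

The two sides have different dimensions, so the equation is NOT dimensionally consistent.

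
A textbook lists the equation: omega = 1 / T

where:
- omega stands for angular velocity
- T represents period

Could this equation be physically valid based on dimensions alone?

Yes

omega (angular velocity) has dimensions [T^-1].
T (period) has dimensions [T].

Left side: [T^-1]
Right side: [T^-1]

Both sides have the same dimensions, so the equation is dimensionally consistent.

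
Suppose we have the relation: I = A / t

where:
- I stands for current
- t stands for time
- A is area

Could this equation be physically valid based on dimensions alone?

No

I (current) has dimensions [I].
t (time) has dimensions [T].
A (area) has dimensions [L^2].

Left side: [I]
Right side: [L^2 T^-1]

The two sides have different dimensions, so the equation is NOT dimensionally consistent.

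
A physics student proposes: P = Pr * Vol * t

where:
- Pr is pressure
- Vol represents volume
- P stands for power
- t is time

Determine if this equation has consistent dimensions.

No

Pr (pressure) has dimensions [L^-1 M T^-2].
Vol (volume) has dimensions [L^3].
P (power) has dimensions [L^2 M T^-3].
t (time) has dimensions [T].

Left side: [L^2 M T^-3]
Right side: [L^2 M T^-1]

The two sides have different dimensions, so the equation is NOT dimensionally consistent.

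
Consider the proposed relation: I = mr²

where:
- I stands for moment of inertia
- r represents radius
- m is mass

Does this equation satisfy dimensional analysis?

Yes

I (moment of inertia) has dimensions [L^2 M].
r (radius) has dimensions [L].
m (mass) has dimensions [M].

Left side: [L^2 M]
Right side: [L^2 M]

Both sides have the same dimensions, so the equation is dimensionally consistent.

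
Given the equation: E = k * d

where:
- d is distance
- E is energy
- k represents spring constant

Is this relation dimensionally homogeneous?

No

d (distance) has dimensions [L].
E (energy) has dimensions [L^2 M T^-2].
k (spring constant) has dimensions [M T^-2].

Left side: [L^2 M T^-2]
Right side: [L M T^-2]

The two sides have different dimensions, so the equation is NOT dimensionally consistent.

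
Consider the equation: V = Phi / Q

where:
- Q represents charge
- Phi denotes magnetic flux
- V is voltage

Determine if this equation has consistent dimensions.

No

Q (charge) has dimensions [I T].
Phi (magnetic flux) has dimensions [I^-1 L^2 M T^-2].
V (voltage) has dimensions [I^-1 L^2 M T^-3].

Left side: [I^-1 L^2 M T^-3]
Right side: [I^-2 L^2 M T^-3]

The two sides have different dimensions, so the equation is NOT dimensionally consistent.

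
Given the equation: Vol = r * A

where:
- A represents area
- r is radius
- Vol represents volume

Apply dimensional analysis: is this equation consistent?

Yes

A (area) has dimensions [L^2].
r (radius) has dimensions [L].
Vol (volume) has dimensions [L^3].

Left side: [L^3]
Right side: [L^3]

Both sides have the same dimensions, so the equation is dimensionally consistent.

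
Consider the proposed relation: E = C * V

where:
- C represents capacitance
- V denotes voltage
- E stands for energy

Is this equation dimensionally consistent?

No

C (capacitance) has dimensions [I^2 L^-2 M^-1 T^4].
V (voltage) has dimensions [I^-1 L^2 M T^-3].
E (energy) has dimensions [L^2 M T^-2].

Left side: [L^2 M T^-2]
Right side: [I T]

The two sides have different dimensions, so the equation is NOT dimensionally consistent.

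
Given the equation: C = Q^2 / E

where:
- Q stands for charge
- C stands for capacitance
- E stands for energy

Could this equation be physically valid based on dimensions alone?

Yes

Q (charge) has dimensions [I T].
C (capacitance) has dimensions [I^2 L^-2 M^-1 T^4].
E (energy) has dimensions [L^2 M T^-2].

Left side: [I^2 L^-2 M^-1 T^4]
Right side: [I^2 L^-2 M^-1 T^4]

Both sides have the same dimensions, so the equation is dimensionally consistent.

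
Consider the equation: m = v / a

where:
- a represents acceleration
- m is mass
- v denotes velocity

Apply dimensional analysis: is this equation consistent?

No

a (acceleration) has dimensions [L T^-2].
m (mass) has dimensions [M].
v (velocity) has dimensions [L T^-1].

Left side: [M]
Right side: [T]

The two sides have different dimensions, so the equation is NOT dimensionally consistent.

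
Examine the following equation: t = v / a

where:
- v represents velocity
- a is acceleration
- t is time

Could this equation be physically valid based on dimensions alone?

Yes

v (velocity) has dimensions [L T^-1].
a (acceleration) has dimensions [L T^-2].
t (time) has dimensions [T].

Left side: [T]
Right side: [T]

Both sides have the same dimensions, so the equation is dimensionally consistent.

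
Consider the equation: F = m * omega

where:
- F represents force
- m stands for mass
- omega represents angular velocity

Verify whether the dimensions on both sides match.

No

F (force) has dimensions [L M T^-2].
m (mass) has dimensions [M].
omega (angular velocity) has dimensions [T^-1].

Left side: [L M T^-2]
Right side: [M T^-1]

The two sides have different dimensions, so the equation is NOT dimensionally consistent.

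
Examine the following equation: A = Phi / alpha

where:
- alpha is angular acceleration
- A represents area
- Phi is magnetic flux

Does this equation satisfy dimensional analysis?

No

alpha (angular acceleration) has dimensions [T^-2].
A (area) has dimensions [L^2].
Phi (magnetic flux) has dimensions [I^-1 L^2 M T^-2].

Left side: [L^2]
Right side: [I^-1 L^2 M]

The two sides have different dimensions, so the equation is NOT dimensionally consistent.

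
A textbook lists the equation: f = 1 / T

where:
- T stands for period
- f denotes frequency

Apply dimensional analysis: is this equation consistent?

Yes

T (period) has dimensions [T].
f (frequency) has dimensions [T^-1].

Left side: [T^-1]
Right side: [T^-1]

Both sides have the same dimensions, so the equation is dimensionally consistent.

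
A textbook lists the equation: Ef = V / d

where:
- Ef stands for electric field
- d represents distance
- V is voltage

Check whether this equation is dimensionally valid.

Yes

Ef (electric field) has dimensions [I^-1 L M T^-3].
d (distance) has dimensions [L].
V (voltage) has dimensions [I^-1 L^2 M T^-3].

Left side: [I^-1 L M T^-3]
Right side: [I^-1 L M T^-3]

Both sides have the same dimensions, so the equation is dimensionally consistent.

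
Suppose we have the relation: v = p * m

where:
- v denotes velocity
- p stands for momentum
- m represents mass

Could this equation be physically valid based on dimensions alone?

No

v (velocity) has dimensions [L T^-1].
p (momentum) has dimensions [L M T^-1].
m (mass) has dimensions [M].

Left side: [L T^-1]
Right side: [L M^2 T^-1]

The two sides have different dimensions, so the equation is NOT dimensionally consistent.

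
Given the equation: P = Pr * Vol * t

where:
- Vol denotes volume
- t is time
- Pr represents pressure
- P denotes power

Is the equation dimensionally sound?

No

Vol (volume) has dimensions [L^3].
t (time) has dimensions [T].
Pr (pressure) has dimensions [L^-1 M T^-2].
P (power) has dimensions [L^2 M T^-3].

Left side: [L^2 M T^-3]
Right side: [L^2 M T^-1]

The two sides have different dimensions, so the equation is NOT dimensionally consistent.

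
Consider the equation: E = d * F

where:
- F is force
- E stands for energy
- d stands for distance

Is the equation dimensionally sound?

Yes

F (force) has dimensions [L M T^-2].
E (energy) has dimensions [L^2 M T^-2].
d (distance) has dimensions [L].

Left side: [L^2 M T^-2]
Right side: [L^2 M T^-2]

Both sides have the same dimensions, so the equation is dimensionally consistent.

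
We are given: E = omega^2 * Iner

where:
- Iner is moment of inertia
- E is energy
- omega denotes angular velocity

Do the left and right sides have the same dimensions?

Yes

Iner (moment of inertia) has dimensions [L^2 M].
E (energy) has dimensions [L^2 M T^-2].
omega (angular velocity) has dimensions [T^-1].

Left side: [L^2 M T^-2]
Right side: [L^2 M T^-2]

Both sides have the same dimensions, so the equation is dimensionally consistent.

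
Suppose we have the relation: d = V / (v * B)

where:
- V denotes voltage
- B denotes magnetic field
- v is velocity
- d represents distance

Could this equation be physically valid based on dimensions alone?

Yes

V (voltage) has dimensions [I^-1 L^2 M T^-3].
B (magnetic field) has dimensions [I^-1 M T^-2].
v (velocity) has dimensions [L T^-1].
d (distance) has dimensions [L].

Left side: [L]
Right side: [L]

Both sides have the same dimensions, so the equation is dimensionally consistent.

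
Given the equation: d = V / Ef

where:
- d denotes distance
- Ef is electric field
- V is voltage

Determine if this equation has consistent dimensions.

Yes

d (distance) has dimensions [L].
Ef (electric field) has dimensions [I^-1 L M T^-3].
V (voltage) has dimensions [I^-1 L^2 M T^-3].

Left side: [L]
Right side: [L]

Both sides have the same dimensions, so the equation is dimensionally consistent.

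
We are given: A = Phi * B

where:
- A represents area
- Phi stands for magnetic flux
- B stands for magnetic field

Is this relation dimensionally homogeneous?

No

A (area) has dimensions [L^2].
Phi (magnetic flux) has dimensions [I^-1 L^2 M T^-2].
B (magnetic field) has dimensions [I^-1 M T^-2].

Left side: [L^2]
Right side: [I^-2 L^2 M^2 T^-4]

The two sides have different dimensions, so the equation is NOT dimensionally consistent.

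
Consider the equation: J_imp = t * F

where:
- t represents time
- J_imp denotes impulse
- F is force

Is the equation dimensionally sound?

Yes

t (time) has dimensions [T].
J_imp (impulse) has dimensions [L M T^-1].
F (force) has dimensions [L M T^-2].

Left side: [L M T^-1]
Right side: [L M T^-1]

Both sides have the same dimensions, so the equation is dimensionally consistent.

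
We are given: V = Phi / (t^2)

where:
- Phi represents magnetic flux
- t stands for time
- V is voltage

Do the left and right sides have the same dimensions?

No

Phi (magnetic flux) has dimensions [I^-1 L^2 M T^-2].
t (time) has dimensions [T].
V (voltage) has dimensions [I^-1 L^2 M T^-3].

Left side: [I^-1 L^2 M T^-3]
Right side: [I^-1 L^2 M T^-4]

The two sides have different dimensions, so the equation is NOT dimensionally consistent.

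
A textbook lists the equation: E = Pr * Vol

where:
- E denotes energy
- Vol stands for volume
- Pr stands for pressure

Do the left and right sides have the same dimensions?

Yes

E (energy) has dimensions [L^2 M T^-2].
Vol (volume) has dimensions [L^3].
Pr (pressure) has dimensions [L^-1 M T^-2].

Left side: [L^2 M T^-2]
Right side: [L^2 M T^-2]

Both sides have the same dimensions, so the equation is dimensionally consistent.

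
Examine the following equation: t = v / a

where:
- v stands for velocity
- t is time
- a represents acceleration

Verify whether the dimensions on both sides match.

Yes

v (velocity) has dimensions [L T^-1].
t (time) has dimensions [T].
a (acceleration) has dimensions [L T^-2].

Left side: [T]
Right side: [T]

Both sides have the same dimensions, so the equation is dimensionally consistent.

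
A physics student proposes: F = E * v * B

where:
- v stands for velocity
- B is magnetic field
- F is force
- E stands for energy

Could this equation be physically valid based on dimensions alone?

No

v (velocity) has dimensions [L T^-1].
B (magnetic field) has dimensions [I^-1 M T^-2].
F (force) has dimensions [L M T^-2].
E (energy) has dimensions [L^2 M T^-2].

Left side: [L M T^-2]
Right side: [I^-1 L^3 M^2 T^-5]

The two sides have different dimensions, so the equation is NOT dimensionally consistent.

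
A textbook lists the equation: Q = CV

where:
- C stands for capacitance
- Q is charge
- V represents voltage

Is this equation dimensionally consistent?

Yes

C (capacitance) has dimensions [I^2 L^-2 M^-1 T^4].
Q (charge) has dimensions [I T].
V (voltage) has dimensions [I^-1 L^2 M T^-3].

Left side: [I T]
Right side: [I T]

Both sides have the same dimensions, so the equation is dimensionally consistent.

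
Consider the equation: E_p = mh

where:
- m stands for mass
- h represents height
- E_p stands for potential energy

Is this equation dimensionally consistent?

No

m (mass) has dimensions [M].
h (height) has dimensions [L].
E_p (potential energy) has dimensions [L^2 M T^-2].

Left side: [L^2 M T^-2]
Right side: [L M]

The two sides have different dimensions, so the equation is NOT dimensionally consistent.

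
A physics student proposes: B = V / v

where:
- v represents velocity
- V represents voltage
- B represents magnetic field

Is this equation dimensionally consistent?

No

v (velocity) has dimensions [L T^-1].
V (voltage) has dimensions [I^-1 L^2 M T^-3].
B (magnetic field) has dimensions [I^-1 M T^-2].

Left side: [I^-1 M T^-2]
Right side: [I^-1 L M T^-2]

The two sides have different dimensions, so the equation is NOT dimensionally consistent.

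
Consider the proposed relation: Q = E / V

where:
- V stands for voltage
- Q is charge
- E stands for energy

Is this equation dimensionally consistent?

Yes

V (voltage) has dimensions [I^-1 L^2 M T^-3].
Q (charge) has dimensions [I T].
E (energy) has dimensions [L^2 M T^-2].

Left side: [I T]
Right side: [I T]

Both sides have the same dimensions, so the equation is dimensionally consistent.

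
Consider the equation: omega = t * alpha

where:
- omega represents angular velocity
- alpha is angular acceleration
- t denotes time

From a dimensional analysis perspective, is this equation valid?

Yes

omega (angular velocity) has dimensions [T^-1].
alpha (angular acceleration) has dimensions [T^-2].
t (time) has dimensions [T].

Left side: [T^-1]
Right side: [T^-1]

Both sides have the same dimensions, so the equation is dimensionally consistent.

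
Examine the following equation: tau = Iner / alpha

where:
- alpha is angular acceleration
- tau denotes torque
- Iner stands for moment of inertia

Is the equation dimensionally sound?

No

alpha (angular acceleration) has dimensions [T^-2].
tau (torque) has dimensions [L^2 M T^-2].
Iner (moment of inertia) has dimensions [L^2 M].

Left side: [L^2 M T^-2]
Right side: [L^2 M T^2]

The two sides have different dimensions, so the equation is NOT dimensionally consistent.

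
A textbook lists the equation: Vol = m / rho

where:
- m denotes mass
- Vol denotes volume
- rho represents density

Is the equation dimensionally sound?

Yes

m (mass) has dimensions [M].
Vol (volume) has dimensions [L^3].
rho (density) has dimensions [L^-3 M].

Left side: [L^3]
Right side: [L^3]

Both sides have the same dimensions, so the equation is dimensionally consistent.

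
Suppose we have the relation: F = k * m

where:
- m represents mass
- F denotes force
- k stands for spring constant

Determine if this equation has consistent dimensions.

No

m (mass) has dimensions [M].
F (force) has dimensions [L M T^-2].
k (spring constant) has dimensions [M T^-2].

Left side: [L M T^-2]
Right side: [M^2 T^-2]

The two sides have different dimensions, so the equation is NOT dimensionally consistent.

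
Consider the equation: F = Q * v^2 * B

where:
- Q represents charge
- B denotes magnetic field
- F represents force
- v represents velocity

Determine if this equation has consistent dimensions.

No

Q (charge) has dimensions [I T].
B (magnetic field) has dimensions [I^-1 M T^-2].
F (force) has dimensions [L M T^-2].
v (velocity) has dimensions [L T^-1].

Left side: [L M T^-2]
Right side: [L^2 M T^-3]

The two sides have different dimensions, so the equation is NOT dimensionally consistent.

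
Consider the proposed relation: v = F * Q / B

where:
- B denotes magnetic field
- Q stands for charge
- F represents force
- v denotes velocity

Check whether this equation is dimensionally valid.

No

B (magnetic field) has dimensions [I^-1 M T^-2].
Q (charge) has dimensions [I T].
F (force) has dimensions [L M T^-2].
v (velocity) has dimensions [L T^-1].

Left side: [L T^-1]
Right side: [I^2 L T]

The two sides have different dimensions, so the equation is NOT dimensionally consistent.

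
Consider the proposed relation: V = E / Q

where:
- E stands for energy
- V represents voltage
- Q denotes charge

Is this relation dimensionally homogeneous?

Yes

E (energy) has dimensions [L^2 M T^-2].
V (voltage) has dimensions [I^-1 L^2 M T^-3].
Q (charge) has dimensions [I T].

Left side: [I^-1 L^2 M T^-3]
Right side: [I^-1 L^2 M T^-3]

Both sides have the same dimensions, so the equation is dimensionally consistent.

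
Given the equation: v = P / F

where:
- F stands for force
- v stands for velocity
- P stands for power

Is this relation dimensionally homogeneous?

Yes

F (force) has dimensions [L M T^-2].
v (velocity) has dimensions [L T^-1].
P (power) has dimensions [L^2 M T^-3].

Left side: [L T^-1]
Right side: [L T^-1]

Both sides have the same dimensions, so the equation is dimensionally consistent.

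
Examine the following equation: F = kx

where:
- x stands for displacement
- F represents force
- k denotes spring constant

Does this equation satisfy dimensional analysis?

Yes

x (displacement) has dimensions [L].
F (force) has dimensions [L M T^-2].
k (spring constant) has dimensions [M T^-2].

Left side: [L M T^-2]
Right side: [L M T^-2]

Both sides have the same dimensions, so the equation is dimensionally consistent.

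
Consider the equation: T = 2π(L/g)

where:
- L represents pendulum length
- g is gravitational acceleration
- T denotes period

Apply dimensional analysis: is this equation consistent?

No

L (pendulum length) has dimensions [L].
g (gravitational acceleration) has dimensions [L T^-2].
T (period) has dimensions [T].

Left side: [T]
Right side: [T^2]

The two sides have different dimensions, so the equation is NOT dimensionally consistent.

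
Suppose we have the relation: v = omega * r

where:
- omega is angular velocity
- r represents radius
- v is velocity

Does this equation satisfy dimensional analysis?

Yes

omega (angular velocity) has dimensions [T^-1].
r (radius) has dimensions [L].
v (velocity) has dimensions [L T^-1].

Left side: [L T^-1]
Right side: [L T^-1]

Both sides have the same dimensions, so the equation is dimensionally consistent.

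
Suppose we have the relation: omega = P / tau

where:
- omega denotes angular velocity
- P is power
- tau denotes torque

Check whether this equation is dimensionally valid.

Yes

omega (angular velocity) has dimensions [T^-1].
P (power) has dimensions [L^2 M T^-3].
tau (torque) has dimensions [L^2 M T^-2].

Left side: [T^-1]
Right side: [T^-1]

Both sides have the same dimensions, so the equation is dimensionally consistent.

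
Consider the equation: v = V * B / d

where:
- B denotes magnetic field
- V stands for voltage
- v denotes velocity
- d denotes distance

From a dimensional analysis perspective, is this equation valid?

No

B (magnetic field) has dimensions [I^-1 M T^-2].
V (voltage) has dimensions [I^-1 L^2 M T^-3].
v (velocity) has dimensions [L T^-1].
d (distance) has dimensions [L].

Left side: [L T^-1]
Right side: [I^-2 L M^2 T^-5]

The two sides have different dimensions, so the equation is NOT dimensionally consistent.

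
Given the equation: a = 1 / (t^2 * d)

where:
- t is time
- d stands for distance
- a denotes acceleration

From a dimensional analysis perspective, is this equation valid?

No

t (time) has dimensions [T].
d (distance) has dimensions [L].
a (acceleration) has dimensions [L T^-2].

Left side: [L T^-2]
Right side: [L^-1 T^-2]

The two sides have different dimensions, so the equation is NOT dimensionally consistent.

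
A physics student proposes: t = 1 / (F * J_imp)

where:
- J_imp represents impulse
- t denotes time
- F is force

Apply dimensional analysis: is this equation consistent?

No

J_imp (impulse) has dimensions [L M T^-1].
t (time) has dimensions [T].
F (force) has dimensions [L M T^-2].

Left side: [T]
Right side: [L^-2 M^-2 T^3]

The two sides have different dimensions, so the equation is NOT dimensionally consistent.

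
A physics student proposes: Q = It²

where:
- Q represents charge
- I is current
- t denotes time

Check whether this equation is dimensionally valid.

No

Q (charge) has dimensions [I T].
I (current) has dimensions [I].
t (time) has dimensions [T].

Left side: [I T]
Right side: [I T^2]

The two sides have different dimensions, so the equation is NOT dimensionally consistent.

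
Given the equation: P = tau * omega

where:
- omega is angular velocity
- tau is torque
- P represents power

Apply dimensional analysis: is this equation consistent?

Yes

omega (angular velocity) has dimensions [T^-1].
tau (torque) has dimensions [L^2 M T^-2].
P (power) has dimensions [L^2 M T^-3].

Left side: [L^2 M T^-3]
Right side: [L^2 M T^-3]

Both sides have the same dimensions, so the equation is dimensionally consistent.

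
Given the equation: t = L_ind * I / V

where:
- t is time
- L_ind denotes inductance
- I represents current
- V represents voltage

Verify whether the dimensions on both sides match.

Yes

t (time) has dimensions [T].
L_ind (inductance) has dimensions [I^-2 L^2 M T^-2].
I (current) has dimensions [I].
V (voltage) has dimensions [I^-1 L^2 M T^-3].

Left side: [T]
Right side: [T]

Both sides have the same dimensions, so the equation is dimensionally consistent.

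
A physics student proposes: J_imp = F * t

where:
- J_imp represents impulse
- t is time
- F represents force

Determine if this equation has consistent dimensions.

Yes

J_imp (impulse) has dimensions [L M T^-1].
t (time) has dimensions [T].
F (force) has dimensions [L M T^-2].

Left side: [L M T^-1]
Right side: [L M T^-1]

Both sides have the same dimensions, so the equation is dimensionally consistent.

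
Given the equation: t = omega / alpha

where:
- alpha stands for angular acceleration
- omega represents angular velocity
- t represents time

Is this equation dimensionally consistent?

Yes

alpha (angular acceleration) has dimensions [T^-2].
omega (angular velocity) has dimensions [T^-1].
t (time) has dimensions [T].

Left side: [T]
Right side: [T]

Both sides have the same dimensions, so the equation is dimensionally consistent.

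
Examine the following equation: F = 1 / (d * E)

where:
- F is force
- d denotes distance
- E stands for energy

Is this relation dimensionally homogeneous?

No

F (force) has dimensions [L M T^-2].
d (distance) has dimensions [L].
E (energy) has dimensions [L^2 M T^-2].

Left side: [L M T^-2]
Right side: [L^-3 M^-1 T^2]

The two sides have different dimensions, so the equation is NOT dimensionally consistent.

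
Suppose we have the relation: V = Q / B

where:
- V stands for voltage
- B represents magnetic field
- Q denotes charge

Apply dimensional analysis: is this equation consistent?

No

V (voltage) has dimensions [I^-1 L^2 M T^-3].
B (magnetic field) has dimensions [I^-1 M T^-2].
Q (charge) has dimensions [I T].

Left side: [I^-1 L^2 M T^-3]
Right side: [I^2 M^-1 T^3]

The two sides have different dimensions, so the equation is NOT dimensionally consistent.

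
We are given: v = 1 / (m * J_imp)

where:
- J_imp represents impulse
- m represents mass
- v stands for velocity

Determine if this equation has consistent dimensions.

No

J_imp (impulse) has dimensions [L M T^-1].
m (mass) has dimensions [M].
v (velocity) has dimensions [L T^-1].

Left side: [L T^-1]
Right side: [L^-1 M^-2 T]

The two sides have different dimensions, so the equation is NOT dimensionally consistent.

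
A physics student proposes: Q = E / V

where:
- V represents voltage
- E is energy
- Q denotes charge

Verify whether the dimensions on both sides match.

Yes

V (voltage) has dimensions [I^-1 L^2 M T^-3].
E (energy) has dimensions [L^2 M T^-2].
Q (charge) has dimensions [I T].

Left side: [I T]
Right side: [I T]

Both sides have the same dimensions, so the equation is dimensionally consistent.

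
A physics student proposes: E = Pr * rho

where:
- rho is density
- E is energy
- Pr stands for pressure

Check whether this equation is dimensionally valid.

No

rho (density) has dimensions [L^-3 M].
E (energy) has dimensions [L^2 M T^-2].
Pr (pressure) has dimensions [L^-1 M T^-2].

Left side: [L^2 M T^-2]
Right side: [L^-4 M^2 T^-2]

The two sides have different dimensions, so the equation is NOT dimensionally consistent.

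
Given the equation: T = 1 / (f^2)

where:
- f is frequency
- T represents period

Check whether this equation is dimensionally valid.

No

f (frequency) has dimensions [T^-1].
T (period) has dimensions [T].

Left side: [T]
Right side: [T^2]

The two sides have different dimensions, so the equation is NOT dimensionally consistent.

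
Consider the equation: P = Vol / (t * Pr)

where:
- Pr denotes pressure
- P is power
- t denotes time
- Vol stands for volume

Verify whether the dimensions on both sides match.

No

Pr (pressure) has dimensions [L^-1 M T^-2].
P (power) has dimensions [L^2 M T^-3].
t (time) has dimensions [T].
Vol (volume) has dimensions [L^3].

Left side: [L^2 M T^-3]
Right side: [L^4 M^-1 T]

The two sides have different dimensions, so the equation is NOT dimensionally consistent.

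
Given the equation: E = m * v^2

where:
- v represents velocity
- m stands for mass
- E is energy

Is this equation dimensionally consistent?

Yes

v (velocity) has dimensions [L T^-1].
m (mass) has dimensions [M].
E (energy) has dimensions [L^2 M T^-2].

Left side: [L^2 M T^-2]
Right side: [L^2 M T^-2]

Both sides have the same dimensions, so the equation is dimensionally consistent.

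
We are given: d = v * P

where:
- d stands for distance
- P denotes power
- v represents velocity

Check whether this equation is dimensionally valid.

No

d (distance) has dimensions [L].
P (power) has dimensions [L^2 M T^-3].
v (velocity) has dimensions [L T^-1].

Left side: [L]
Right side: [L^3 M T^-4]

The two sides have different dimensions, so the equation is NOT dimensionally consistent.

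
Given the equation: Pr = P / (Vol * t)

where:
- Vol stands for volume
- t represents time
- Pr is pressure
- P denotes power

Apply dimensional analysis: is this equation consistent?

No

Vol (volume) has dimensions [L^3].
t (time) has dimensions [T].
Pr (pressure) has dimensions [L^-1 M T^-2].
P (power) has dimensions [L^2 M T^-3].

Left side: [L^-1 M T^-2]
Right side: [L^-1 M T^-4]

The two sides have different dimensions, so the equation is NOT dimensionally consistent.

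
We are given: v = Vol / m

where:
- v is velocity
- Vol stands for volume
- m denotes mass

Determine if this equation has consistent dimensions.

No

v (velocity) has dimensions [L T^-1].
Vol (volume) has dimensions [L^3].
m (mass) has dimensions [M].

Left side: [L T^-1]
Right side: [L^3 M^-1]

The two sides have different dimensions, so the equation is NOT dimensionally consistent.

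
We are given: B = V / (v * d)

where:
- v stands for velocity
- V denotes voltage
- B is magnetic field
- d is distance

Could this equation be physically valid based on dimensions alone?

Yes

v (velocity) has dimensions [L T^-1].
V (voltage) has dimensions [I^-1 L^2 M T^-3].
B (magnetic field) has dimensions [I^-1 M T^-2].
d (distance) has dimensions [L].

Left side: [I^-1 M T^-2]
Right side: [I^-1 M T^-2]

Both sides have the same dimensions, so the equation is dimensionally consistent.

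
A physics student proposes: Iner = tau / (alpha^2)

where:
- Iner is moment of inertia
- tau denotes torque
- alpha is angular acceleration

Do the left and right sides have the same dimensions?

No

Iner (moment of inertia) has dimensions [L^2 M].
tau (torque) has dimensions [L^2 M T^-2].
alpha (angular acceleration) has dimensions [T^-2].

Left side: [L^2 M]
Right side: [L^2 M T^2]

The two sides have different dimensions, so the equation is NOT dimensionally consistent.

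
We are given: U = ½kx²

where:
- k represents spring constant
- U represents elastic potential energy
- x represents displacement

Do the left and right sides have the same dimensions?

Yes

k (spring constant) has dimensions [M T^-2].
U (elastic potential energy) has dimensions [L^2 M T^-2].
x (displacement) has dimensions [L].

Left side: [L^2 M T^-2]
Right side: [L^2 M T^-2]

Both sides have the same dimensions, so the equation is dimensionally consistent.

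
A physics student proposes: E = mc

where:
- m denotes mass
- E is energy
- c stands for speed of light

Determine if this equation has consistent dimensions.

No

m (mass) has dimensions [M].
E (energy) has dimensions [L^2 M T^-2].
c (speed of light) has dimensions [L T^-1].

Left side: [L^2 M T^-2]
Right side: [L M T^-1]

The two sides have different dimensions, so the equation is NOT dimensionally consistent.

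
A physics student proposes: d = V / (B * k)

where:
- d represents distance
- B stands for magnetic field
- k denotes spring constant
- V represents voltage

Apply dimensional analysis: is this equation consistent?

No

d (distance) has dimensions [L].
B (magnetic field) has dimensions [I^-1 M T^-2].
k (spring constant) has dimensions [M T^-2].
V (voltage) has dimensions [I^-1 L^2 M T^-3].

Left side: [L]
Right side: [L^2 M^-1 T]

The two sides have different dimensions, so the equation is NOT dimensionally consistent.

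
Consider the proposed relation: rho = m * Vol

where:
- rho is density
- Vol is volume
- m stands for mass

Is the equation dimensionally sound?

No

rho (density) has dimensions [L^-3 M].
Vol (volume) has dimensions [L^3].
m (mass) has dimensions [M].

Left side: [L^-3 M]
Right side: [L^3 M]

The two sides have different dimensions, so the equation is NOT dimensionally consistent.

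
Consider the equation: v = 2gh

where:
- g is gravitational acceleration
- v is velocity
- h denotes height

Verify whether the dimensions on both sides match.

No

g (gravitational acceleration) has dimensions [L T^-2].
v (velocity) has dimensions [L T^-1].
h (height) has dimensions [L].

Left side: [L T^-1]
Right side: [L^2 T^-2]

The two sides have different dimensions, so the equation is NOT dimensionally consistent.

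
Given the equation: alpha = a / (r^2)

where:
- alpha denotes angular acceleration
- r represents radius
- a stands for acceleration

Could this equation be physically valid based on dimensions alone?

No

alpha (angular acceleration) has dimensions [T^-2].
r (radius) has dimensions [L].
a (acceleration) has dimensions [L T^-2].

Left side: [T^-2]
Right side: [L^-1 T^-2]

The two sides have different dimensions, so the equation is NOT dimensionally consistent.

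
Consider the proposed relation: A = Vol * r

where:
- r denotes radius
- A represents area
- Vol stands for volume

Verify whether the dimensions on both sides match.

No

r (radius) has dimensions [L].
A (area) has dimensions [L^2].
Vol (volume) has dimensions [L^3].

Left side: [L^2]
Right side: [L^4]

The two sides have different dimensions, so the equation is NOT dimensionally consistent.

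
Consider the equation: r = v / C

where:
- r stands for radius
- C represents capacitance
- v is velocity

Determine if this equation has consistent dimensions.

No

r (radius) has dimensions [L].
C (capacitance) has dimensions [I^2 L^-2 M^-1 T^4].
v (velocity) has dimensions [L T^-1].

Left side: [L]
Right side: [I^-2 L^3 M T^-5]

The two sides have different dimensions, so the equation is NOT dimensionally consistent.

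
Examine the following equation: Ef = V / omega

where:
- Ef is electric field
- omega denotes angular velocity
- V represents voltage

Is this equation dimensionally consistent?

No

Ef (electric field) has dimensions [I^-1 L M T^-3].
omega (angular velocity) has dimensions [T^-1].
V (voltage) has dimensions [I^-1 L^2 M T^-3].

Left side: [I^-1 L M T^-3]
Right side: [I^-1 L^2 M T^-2]

The two sides have different dimensions, so the equation is NOT dimensionally consistent.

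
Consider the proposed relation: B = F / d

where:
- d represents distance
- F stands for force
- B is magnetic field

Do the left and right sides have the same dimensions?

No

d (distance) has dimensions [L].
F (force) has dimensions [L M T^-2].
B (magnetic field) has dimensions [I^-1 M T^-2].

Left side: [I^-1 M T^-2]
Right side: [M T^-2]

The two sides have different dimensions, so the equation is NOT dimensionally consistent.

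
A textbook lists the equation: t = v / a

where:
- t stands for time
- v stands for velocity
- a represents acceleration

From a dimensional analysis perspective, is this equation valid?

Yes

t (time) has dimensions [T].
v (velocity) has dimensions [L T^-1].
a (acceleration) has dimensions [L T^-2].

Left side: [T]
Right side: [T]

Both sides have the same dimensions, so the equation is dimensionally consistent.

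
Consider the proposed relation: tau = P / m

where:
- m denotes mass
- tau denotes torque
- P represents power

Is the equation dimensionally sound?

No

m (mass) has dimensions [M].
tau (torque) has dimensions [L^2 M T^-2].
P (power) has dimensions [L^2 M T^-3].

Left side: [L^2 M T^-2]
Right side: [L^2 T^-3]

The two sides have different dimensions, so the equation is NOT dimensionally consistent.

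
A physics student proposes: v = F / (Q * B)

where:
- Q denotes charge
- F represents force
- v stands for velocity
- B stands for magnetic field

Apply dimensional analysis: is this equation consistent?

Yes

Q (charge) has dimensions [I T].
F (force) has dimensions [L M T^-2].
v (velocity) has dimensions [L T^-1].
B (magnetic field) has dimensions [I^-1 M T^-2].

Left side: [L T^-1]
Right side: [L T^-1]

Both sides have the same dimensions, so the equation is dimensionally consistent.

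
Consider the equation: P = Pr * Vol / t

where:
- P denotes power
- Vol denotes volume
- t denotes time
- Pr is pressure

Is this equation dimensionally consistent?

Yes

P (power) has dimensions [L^2 M T^-3].
Vol (volume) has dimensions [L^3].
t (time) has dimensions [T].
Pr (pressure) has dimensions [L^-1 M T^-2].

Left side: [L^2 M T^-3]
Right side: [L^2 M T^-3]

Both sides have the same dimensions, so the equation is dimensionally consistent.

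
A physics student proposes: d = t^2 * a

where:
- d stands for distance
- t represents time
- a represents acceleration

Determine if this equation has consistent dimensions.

Yes

d (distance) has dimensions [L].
t (time) has dimensions [T].
a (acceleration) has dimensions [L T^-2].

Left side: [L]
Right side: [L]

Both sides have the same dimensions, so the equation is dimensionally consistent.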